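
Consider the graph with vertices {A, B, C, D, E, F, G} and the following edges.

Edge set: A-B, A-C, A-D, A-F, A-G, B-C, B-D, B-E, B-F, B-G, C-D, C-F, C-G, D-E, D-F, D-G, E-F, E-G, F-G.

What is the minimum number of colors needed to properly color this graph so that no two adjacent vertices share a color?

A, B, C, D, F, G are pairwise adjacent (a clique of size 6), so at least 6 colors are needed.
6 colors suffice: A=5, B=3, C=6, D=2, E=5, F=1, G=4. Each edge has distinct colors on its endpoints.

6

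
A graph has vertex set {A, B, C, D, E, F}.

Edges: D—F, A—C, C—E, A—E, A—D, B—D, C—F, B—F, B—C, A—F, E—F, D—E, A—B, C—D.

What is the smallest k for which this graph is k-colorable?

A, B, C, D, F are mutually adjacent (a clique of size 5), so at least 5 colors are needed.
5 colors suffice: color red → {F}; color blue → {C}; color green → {D}; color yellow → {A}; color purple → {B, E}. Each edge has distinct colors on its endpoints.

5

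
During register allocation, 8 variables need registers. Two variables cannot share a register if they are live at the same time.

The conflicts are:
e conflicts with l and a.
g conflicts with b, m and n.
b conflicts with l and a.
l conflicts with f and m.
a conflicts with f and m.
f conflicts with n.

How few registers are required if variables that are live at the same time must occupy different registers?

The cycle l-f-n-g-b-l has odd length 5, so it cannot be 2-colored; at least 3 registers are needed.
3 registers suffice: e=2, g=1, b=2, l=1, a=1, f=2, m=2, n=3. No two conflicting variables share a register.

3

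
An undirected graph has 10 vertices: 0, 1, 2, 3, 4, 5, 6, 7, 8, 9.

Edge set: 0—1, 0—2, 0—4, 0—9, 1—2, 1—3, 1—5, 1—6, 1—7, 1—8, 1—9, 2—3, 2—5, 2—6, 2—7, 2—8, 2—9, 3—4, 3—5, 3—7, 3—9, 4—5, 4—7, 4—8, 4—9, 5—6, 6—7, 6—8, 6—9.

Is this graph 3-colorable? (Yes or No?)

1, 2, 6, 9 are mutually adjacent (a clique of size 4), so at least 4 colors are needed.
So 3 colors are not enough.

No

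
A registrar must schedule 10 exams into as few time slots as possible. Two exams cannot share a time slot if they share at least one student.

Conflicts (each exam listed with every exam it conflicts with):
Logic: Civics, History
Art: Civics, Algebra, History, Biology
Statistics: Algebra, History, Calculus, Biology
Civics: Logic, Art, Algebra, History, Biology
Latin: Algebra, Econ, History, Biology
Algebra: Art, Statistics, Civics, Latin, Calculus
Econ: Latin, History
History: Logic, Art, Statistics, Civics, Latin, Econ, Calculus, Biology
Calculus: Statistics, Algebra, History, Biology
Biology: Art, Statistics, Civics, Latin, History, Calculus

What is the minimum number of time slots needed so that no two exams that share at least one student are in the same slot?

Art, Civics, History, Biology all conflict with each other, so at least 4 time slots are needed.
4 time slots suffice: Logic=2, Art=4, Statistics=3, Civics=3, Latin=3, Algebra=1, Econ=2, History=1, Calculus=4, Biology=2. No two conflicting exams share a time slot.

4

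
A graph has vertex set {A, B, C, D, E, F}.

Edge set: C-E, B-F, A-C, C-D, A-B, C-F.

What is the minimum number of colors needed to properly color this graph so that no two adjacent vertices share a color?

2

C and D are adjacent, so at least 2 colors are needed.
2 colors suffice: color 1 → {B, C}; color 2 → {A, D, E, F}. Every edge joins two different colors.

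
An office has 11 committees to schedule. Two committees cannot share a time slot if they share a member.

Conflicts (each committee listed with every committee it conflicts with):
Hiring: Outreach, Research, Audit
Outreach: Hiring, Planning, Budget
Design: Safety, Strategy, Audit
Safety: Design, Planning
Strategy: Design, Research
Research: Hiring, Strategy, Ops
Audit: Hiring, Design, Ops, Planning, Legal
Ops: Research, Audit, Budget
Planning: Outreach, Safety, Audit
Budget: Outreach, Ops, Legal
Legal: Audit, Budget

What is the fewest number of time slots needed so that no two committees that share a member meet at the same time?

The cycle Audit-Design-Strategy-Research-Hiring-Audit has odd length 5, so it cannot be 2-colored; at least 3 time slots are needed.
Using 3 time slots: Hiring=2, Outreach=3, Design=2, Safety=1, Strategy=3, Research=1, Audit=1, Ops=2, Planning=2, Budget=1, Legal=2. Every pair that conflicts lands in different time slots.

3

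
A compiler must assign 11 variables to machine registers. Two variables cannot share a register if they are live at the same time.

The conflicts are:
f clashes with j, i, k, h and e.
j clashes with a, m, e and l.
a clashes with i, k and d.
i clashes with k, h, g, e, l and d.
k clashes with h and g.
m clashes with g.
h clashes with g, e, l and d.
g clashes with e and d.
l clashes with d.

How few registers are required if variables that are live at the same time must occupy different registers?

4

f, i, h, e all conflict with each other, so at least 4 registers are needed.
4 registers suffice: register 1 → {j, i}; register 2 → {a, m, h}; register 3 → {f, g, l}; register 4 → {k, e, d}. Every pair that conflicts lands in different registers.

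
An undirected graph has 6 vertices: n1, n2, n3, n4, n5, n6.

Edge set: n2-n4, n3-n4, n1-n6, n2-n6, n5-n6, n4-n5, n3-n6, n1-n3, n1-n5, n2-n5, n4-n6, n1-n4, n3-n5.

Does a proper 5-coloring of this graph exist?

The chromatic number is 5. n1, n3, n4, n5, n6 form a clique, so at least 5 colors are needed.
A valid assignment using 5 colors: n1=Y, n2=Y, n3=P, n4=R, n5=G, n6=B.
That is already a proper 5-coloring.

Yes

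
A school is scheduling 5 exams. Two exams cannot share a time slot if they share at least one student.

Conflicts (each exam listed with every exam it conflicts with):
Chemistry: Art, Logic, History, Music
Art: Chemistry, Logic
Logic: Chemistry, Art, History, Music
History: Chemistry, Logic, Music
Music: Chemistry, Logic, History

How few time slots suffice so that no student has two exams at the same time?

Chemistry, Logic, History, Music pairwise conflict, so at least 4 time slots are needed.
4 time slots suffice: time slot 1 → {Chemistry}; time slot 2 → {Logic}; time slot 3 → {Art, History}; time slot 4 → {Music}. Each listed conflict is separated.

4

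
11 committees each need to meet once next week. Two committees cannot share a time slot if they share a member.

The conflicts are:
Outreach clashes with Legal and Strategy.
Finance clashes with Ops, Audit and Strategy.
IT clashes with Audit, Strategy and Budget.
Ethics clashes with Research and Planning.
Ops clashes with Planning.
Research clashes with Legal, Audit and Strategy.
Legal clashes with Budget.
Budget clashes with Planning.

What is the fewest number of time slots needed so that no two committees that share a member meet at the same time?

3

The cycle Budget-IT-Strategy-Research-Legal-Budget has odd length 5, so it cannot be 2-colored; at least 3 time slots are needed.
3 time slots suffice: time slot 1 → {Ethics, Ops, Audit, Strategy, Budget}; time slot 2 → {Outreach, Finance, IT, Research, Planning}; time slot 3 → {Legal}. Each listed conflict is separated.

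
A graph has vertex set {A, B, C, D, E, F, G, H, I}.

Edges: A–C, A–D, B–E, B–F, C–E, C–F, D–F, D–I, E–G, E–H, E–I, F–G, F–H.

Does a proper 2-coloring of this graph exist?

No

The cycle D-A-C-E-I-D has odd length 5, so it cannot be 2-colored; at least 3 colors are needed.
So 2 colors are not enough.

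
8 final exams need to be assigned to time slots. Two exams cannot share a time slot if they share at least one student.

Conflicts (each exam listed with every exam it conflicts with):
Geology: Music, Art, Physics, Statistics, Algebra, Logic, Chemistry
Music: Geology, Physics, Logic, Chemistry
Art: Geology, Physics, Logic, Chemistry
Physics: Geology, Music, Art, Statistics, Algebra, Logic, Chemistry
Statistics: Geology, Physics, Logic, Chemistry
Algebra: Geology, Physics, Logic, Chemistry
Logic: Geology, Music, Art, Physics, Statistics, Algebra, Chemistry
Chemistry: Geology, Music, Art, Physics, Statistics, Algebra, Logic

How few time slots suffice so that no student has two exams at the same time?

5

Geology, Art, Physics, Logic, Chemistry pairwise conflict, so at least 5 time slots are needed.
A valid assignment using 5 time slots: Geology=1, Music=5, Art=5, Physics=4, Statistics=5, Algebra=5, Logic=2, Chemistry=3. No two conflicting exams share a time slot.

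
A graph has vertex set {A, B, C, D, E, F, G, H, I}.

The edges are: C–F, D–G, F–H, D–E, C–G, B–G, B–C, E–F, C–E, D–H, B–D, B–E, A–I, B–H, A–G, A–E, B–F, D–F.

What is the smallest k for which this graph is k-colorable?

4

B, D, F, H are pairwise adjacent (a clique of size 4), so at least 4 colors are needed.
4 colors suffice: A=1, B=1, C=2, D=2, E=3, F=4, G=3, H=3, I=2. Each edge has distinct colors on its endpoints.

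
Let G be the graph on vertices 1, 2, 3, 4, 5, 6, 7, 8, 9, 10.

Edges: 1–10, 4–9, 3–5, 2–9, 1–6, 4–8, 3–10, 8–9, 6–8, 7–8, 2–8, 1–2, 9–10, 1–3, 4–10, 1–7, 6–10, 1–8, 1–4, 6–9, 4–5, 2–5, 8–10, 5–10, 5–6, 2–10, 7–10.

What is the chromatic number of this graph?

6, 8, 9, 10 are pairwise adjacent (a clique of size 4), so at least 4 colors are needed.
4 colors suffice: color red → {10}; color blue → {1, 5, 9}; color green → {3, 8}; color yellow → {2, 4, 6, 7}. Every edge joins two different colors.

4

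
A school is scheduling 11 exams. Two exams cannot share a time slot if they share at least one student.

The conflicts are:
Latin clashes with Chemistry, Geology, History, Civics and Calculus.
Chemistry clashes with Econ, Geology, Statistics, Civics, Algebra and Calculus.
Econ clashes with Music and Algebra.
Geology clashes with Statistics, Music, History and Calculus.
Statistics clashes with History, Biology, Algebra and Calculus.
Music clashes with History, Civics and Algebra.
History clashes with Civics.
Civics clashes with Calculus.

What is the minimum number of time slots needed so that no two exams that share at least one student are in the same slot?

4

Chemistry, Geology, Statistics, Calculus all conflict with each other, so at least 4 time slots are needed.
4 time slots suffice: time slot 1 → {Chemistry, Music, Biology}; time slot 2 → {Latin, Econ, Statistics}; time slot 3 → {Geology, Civics, Algebra}; time slot 4 → {History, Calculus}. Each listed conflict is separated.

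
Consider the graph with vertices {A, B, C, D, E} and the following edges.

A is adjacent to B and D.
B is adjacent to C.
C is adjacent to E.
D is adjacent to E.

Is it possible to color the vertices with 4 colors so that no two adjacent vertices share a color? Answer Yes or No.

The chromatic number is 3. The cycle A-D-E-C-B-A has odd length 5, so it cannot be 2-colored; at least 3 colors are needed.
3 colors suffice: color 1 → {A, E}; color 2 → {B, D}; color 3 → {C}.
Since 4 ≥ 3, a proper 4-coloring certainly exists.

Yes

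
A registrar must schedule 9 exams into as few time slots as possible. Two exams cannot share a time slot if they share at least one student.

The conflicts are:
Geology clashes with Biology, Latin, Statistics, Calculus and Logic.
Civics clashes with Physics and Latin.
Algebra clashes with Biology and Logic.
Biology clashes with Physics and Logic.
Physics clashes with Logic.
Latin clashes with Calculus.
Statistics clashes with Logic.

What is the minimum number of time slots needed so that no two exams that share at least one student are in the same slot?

Geology, Latin, Calculus pairwise conflict, so at least 3 time slots are needed.
3 time slots suffice: time slot 1 → {Geology, Algebra, Physics}; time slot 2 → {Latin, Logic}; time slot 3 → {Civics, Biology, Statistics, Calculus}. No two conflicting exams share a time slot.

3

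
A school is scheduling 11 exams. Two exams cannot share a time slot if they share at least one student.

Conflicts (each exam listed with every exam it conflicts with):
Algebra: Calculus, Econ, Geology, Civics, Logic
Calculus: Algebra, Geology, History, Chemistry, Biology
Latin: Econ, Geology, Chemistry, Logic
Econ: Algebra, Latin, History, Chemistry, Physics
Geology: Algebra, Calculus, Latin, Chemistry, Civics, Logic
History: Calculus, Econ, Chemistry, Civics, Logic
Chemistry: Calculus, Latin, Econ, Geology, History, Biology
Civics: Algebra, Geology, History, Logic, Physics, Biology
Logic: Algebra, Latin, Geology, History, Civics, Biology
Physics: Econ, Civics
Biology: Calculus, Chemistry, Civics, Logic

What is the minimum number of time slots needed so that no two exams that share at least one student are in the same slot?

Algebra, Geology, Civics, Logic are mutually in conflict, so at least 4 time slots are needed.
4 time slots suffice: time slot 1 → {Chemistry, Civics}; time slot 2 → {Econ, Geology, Biology}; time slot 3 → {Calculus, Logic, Physics}; time slot 4 → {Algebra, Latin, History}. Every pair that conflicts lands in different time slots.

4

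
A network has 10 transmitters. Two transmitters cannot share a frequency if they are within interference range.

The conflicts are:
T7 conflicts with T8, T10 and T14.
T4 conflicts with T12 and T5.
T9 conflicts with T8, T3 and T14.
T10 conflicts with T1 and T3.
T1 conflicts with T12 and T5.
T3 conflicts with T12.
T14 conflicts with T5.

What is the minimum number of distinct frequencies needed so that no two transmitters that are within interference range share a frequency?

3

The cycle T10-T7-T14-T5-T1-T10 has odd length 5, so it cannot be 2-colored; at least 3 frequencies are needed.
3 frequencies suffice: frequency 1 → {T8, T10, T12, T14}; frequency 2 → {T7, T4, T1, T3}; frequency 3 → {T9, T5}. Each listed conflict is separated.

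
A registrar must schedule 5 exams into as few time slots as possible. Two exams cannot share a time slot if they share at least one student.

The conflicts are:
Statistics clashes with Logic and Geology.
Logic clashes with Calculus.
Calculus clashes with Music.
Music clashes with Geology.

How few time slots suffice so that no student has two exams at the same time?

3

The cycle Geology-Statistics-Logic-Calculus-Music-Geology has odd length 5, so it cannot be 2-colored; at least 3 time slots are needed.
3 time slots suffice: time slot 1 → {Logic, Music}; time slot 2 → {Statistics, Calculus}; time slot 3 → {Geology}. Each listed conflict is separated.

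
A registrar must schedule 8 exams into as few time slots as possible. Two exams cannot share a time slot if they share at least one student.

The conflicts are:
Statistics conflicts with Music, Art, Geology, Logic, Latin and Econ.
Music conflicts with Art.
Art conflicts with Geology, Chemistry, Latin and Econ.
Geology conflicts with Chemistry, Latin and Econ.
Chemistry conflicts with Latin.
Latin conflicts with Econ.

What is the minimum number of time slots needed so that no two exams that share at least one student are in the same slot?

Statistics, Art, Geology, Latin, Econ are mutually in conflict, so at least 5 time slots are needed.
5 time slots suffice: time slot 1 → {Statistics, Chemistry}; time slot 2 → {Art, Logic}; time slot 3 → {Music, Geology}; time slot 4 → {Latin}; time slot 5 → {Econ}. Each listed conflict is separated.

5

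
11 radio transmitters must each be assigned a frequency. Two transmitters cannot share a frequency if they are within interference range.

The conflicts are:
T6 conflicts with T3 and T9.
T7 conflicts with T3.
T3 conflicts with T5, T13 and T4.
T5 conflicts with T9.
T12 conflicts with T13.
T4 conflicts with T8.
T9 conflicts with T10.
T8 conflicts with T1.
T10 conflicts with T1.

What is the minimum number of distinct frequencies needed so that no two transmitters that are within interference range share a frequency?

The cycle T8-T4-T3-T5-T9-T10-T1-T8 has odd length 7, so it cannot be 2-colored; at least 3 frequencies are needed.
3 frequencies suffice: frequency 1 → {T3, T12, T9, T1}; frequency 2 → {T6, T7, T5, T13, T8, T10}; frequency 3 → {T4}. No two conflicting transmitters share a frequency.

3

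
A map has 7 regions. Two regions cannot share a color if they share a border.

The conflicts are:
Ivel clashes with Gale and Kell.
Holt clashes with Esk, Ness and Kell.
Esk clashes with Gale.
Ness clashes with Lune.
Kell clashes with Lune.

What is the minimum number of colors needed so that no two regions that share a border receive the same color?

3

The cycle Esk-Gale-Ivel-Kell-Holt-Esk has odd length 5, so it cannot be 2-colored; at least 3 colors are needed.
3 colors suffice: color 1 → {Esk, Ness, Kell}; color 2 → {Ivel, Holt, Lune}; color 3 → {Gale}. No two conflicting regions share a color.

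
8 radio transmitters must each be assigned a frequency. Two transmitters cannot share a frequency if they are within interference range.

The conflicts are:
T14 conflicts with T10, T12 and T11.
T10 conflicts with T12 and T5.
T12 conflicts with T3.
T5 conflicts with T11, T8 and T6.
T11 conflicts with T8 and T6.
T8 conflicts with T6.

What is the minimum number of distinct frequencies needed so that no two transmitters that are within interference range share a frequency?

T5, T11, T8, T6 pairwise conflict, so at least 4 frequencies are needed.
A valid assignment using 4 frequencies: T14=1, T10=2, T12=3, T5=1, T11=2, T8=4, T3=1, T6=3. No two conflicting transmitters share a frequency.

4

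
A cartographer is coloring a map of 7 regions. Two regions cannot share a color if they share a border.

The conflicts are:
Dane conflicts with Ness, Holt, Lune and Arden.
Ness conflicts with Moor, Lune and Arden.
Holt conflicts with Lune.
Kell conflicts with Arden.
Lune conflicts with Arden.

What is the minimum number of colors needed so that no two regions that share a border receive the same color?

4

Dane, Ness, Lune, Arden are mutually in conflict, so at least 4 colors are needed.
A valid assignment using 4 colors: Dane=1, Ness=4, Moor=1, Holt=2, Kell=1, Lune=3, Arden=2. Every pair that conflicts lands in different colors.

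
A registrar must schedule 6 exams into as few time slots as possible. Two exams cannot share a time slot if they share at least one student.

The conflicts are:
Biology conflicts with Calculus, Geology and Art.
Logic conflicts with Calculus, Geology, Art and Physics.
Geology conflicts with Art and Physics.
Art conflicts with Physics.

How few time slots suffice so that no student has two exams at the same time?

4

Logic, Geology, Art, Physics pairwise conflict, so at least 4 time slots are needed.
4 time slots suffice: Biology=3, Logic=3, Calculus=1, Geology=2, Art=1, Physics=4. No two conflicting exams share a time slot.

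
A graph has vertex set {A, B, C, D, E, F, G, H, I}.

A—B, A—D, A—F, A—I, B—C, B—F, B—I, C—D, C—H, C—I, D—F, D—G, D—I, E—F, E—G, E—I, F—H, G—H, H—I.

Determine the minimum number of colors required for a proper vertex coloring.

3

C, H, I form a triangle, so at least 3 colors are needed.
3 colors suffice: color 1 → {F, G, I}; color 2 → {B, D, E, H}; color 3 → {A, C}. Each edge has distinct colors on its endpoints.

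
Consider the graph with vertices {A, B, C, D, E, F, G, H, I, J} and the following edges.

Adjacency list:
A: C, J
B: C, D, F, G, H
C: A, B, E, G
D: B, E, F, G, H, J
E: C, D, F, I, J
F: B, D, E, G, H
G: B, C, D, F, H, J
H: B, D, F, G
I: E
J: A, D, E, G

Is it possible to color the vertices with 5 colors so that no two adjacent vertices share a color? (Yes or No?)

The chromatic number is 5. B, D, F, G, H form a clique, so at least 5 colors are needed.
5 colors suffice: color 1 → {C, D, I}; color 2 → {A, E, G}; color 3 → {B, J}; color 4 → {F}; color 5 → {H}.
That is already a proper 5-coloring.

Yes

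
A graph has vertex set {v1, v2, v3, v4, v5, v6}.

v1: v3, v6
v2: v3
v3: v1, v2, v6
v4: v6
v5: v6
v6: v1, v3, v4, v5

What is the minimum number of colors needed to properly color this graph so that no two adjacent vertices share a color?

v1, v3, v6 are mutually adjacent, so at least 3 colors are needed.
3 colors suffice: v1=3, v2=1, v3=2, v4=2, v5=2, v6=1. Each edge has distinct colors on its endpoints.

3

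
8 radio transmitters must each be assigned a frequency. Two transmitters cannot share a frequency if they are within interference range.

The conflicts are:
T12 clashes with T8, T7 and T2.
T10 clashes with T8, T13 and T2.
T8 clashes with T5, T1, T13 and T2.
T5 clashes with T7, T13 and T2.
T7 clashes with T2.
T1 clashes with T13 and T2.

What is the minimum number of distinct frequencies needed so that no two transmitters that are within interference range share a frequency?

T8, T1, T13 all conflict with each other, so at least 3 frequencies are needed.
A valid assignment using 3 frequencies: T12=3, T10=3, T8=1, T5=3, T7=1, T1=3, T13=2, T2=2. Every pair that conflicts lands in different frequencies.

3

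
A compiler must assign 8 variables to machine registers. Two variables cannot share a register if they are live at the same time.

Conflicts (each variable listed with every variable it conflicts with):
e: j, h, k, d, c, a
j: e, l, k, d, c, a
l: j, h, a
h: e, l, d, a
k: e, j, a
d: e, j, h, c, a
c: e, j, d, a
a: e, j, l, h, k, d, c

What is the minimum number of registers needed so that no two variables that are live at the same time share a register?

e, j, d, c, a are mutually in conflict, so at least 5 registers are needed.
5 registers suffice: register 1 → {a}; register 2 → {j, h}; register 3 → {e, l}; register 4 → {k, d}; register 5 → {c}. No two conflicting variables share a register.

5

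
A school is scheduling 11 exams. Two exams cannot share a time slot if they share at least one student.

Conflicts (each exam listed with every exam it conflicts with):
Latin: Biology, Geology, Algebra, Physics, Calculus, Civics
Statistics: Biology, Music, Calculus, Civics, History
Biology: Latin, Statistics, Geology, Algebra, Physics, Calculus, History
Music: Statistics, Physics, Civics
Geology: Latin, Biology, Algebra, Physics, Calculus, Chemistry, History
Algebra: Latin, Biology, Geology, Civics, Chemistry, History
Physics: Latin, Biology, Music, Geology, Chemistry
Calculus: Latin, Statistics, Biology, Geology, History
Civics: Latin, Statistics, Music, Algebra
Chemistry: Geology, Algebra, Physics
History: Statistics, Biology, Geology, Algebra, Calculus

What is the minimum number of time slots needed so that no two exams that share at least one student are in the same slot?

Latin, Biology, Geology, Calculus pairwise conflict, so at least 4 time slots are needed.
4 time slots suffice: time slot 1 → {Statistics, Geology}; time slot 2 → {Biology, Civics, Chemistry}; time slot 3 → {Latin, Music, History}; time slot 4 → {Algebra, Physics, Calculus}. Each listed conflict is separated.

4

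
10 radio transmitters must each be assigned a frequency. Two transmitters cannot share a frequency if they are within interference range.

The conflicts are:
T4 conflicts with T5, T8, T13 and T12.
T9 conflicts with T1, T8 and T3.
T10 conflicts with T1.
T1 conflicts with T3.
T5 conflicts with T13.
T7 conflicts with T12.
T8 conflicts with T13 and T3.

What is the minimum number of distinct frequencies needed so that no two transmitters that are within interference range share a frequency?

3

T4, T5, T13 pairwise conflict, so at least 3 frequencies are needed.
Using 3 frequencies: T4=1, T9=3, T10=1, T1=2, T5=2, T7=1, T8=2, T13=3, T3=1, T12=2. Every pair that conflicts lands in different frequencies.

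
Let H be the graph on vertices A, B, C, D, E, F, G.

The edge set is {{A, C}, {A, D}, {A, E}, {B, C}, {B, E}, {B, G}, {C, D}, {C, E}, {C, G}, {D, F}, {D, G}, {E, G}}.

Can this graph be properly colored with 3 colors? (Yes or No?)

B, C, E, G are mutually adjacent (a clique of size 4), so at least 4 colors are needed.
So 3 colors are not enough.

No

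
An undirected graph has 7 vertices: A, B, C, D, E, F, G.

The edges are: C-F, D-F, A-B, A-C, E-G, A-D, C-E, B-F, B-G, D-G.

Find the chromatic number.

The cycle E-G-B-F-C-E has odd length 5, so it cannot be 2-colored; at least 3 colors are needed.
3 colors suffice: color 1 → {B, C, D}; color 2 → {A, F, G}; color 3 → {E}. Each edge has distinct colors on its endpoints.

3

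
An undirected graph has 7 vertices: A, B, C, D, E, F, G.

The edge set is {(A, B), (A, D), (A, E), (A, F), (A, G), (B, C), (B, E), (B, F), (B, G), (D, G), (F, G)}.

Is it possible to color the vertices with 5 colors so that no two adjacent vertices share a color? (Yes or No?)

The chromatic number is 4. A, B, F, G are mutually adjacent (a clique of size 4), so at least 4 colors are needed.
4 colors suffice: color 1 → {B, D}; color 2 → {A, C}; color 3 → {E, G}; color 4 → {F}.
Since 5 ≥ 4, a proper 5-coloring certainly exists.

Yes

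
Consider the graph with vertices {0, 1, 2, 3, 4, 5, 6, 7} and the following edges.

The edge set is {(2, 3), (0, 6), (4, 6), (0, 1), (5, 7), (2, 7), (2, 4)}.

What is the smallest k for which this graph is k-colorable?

2

0 and 1 are adjacent, so at least 2 colors are needed.
2 colors suffice: color red → {1, 2, 5, 6}; color blue → {0, 3, 4, 7}. No two adjacent vertices share a color.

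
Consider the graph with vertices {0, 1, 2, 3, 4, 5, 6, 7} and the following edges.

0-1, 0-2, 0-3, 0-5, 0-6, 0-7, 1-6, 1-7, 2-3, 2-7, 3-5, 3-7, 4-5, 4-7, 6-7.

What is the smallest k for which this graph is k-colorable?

0, 1, 6, 7 form a clique, so at least 4 colors are needed.
4 colors suffice: color red → {5, 7}; color blue → {0, 4}; color green → {1, 3}; color yellow → {2, 6}. Every edge joins two different colors.

4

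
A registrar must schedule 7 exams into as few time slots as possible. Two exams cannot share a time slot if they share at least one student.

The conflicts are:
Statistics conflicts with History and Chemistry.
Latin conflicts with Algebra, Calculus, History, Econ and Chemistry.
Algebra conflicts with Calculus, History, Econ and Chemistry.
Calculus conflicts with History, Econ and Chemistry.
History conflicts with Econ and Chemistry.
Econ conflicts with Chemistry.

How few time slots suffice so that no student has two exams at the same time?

6

Latin, Algebra, Calculus, History, Econ, Chemistry pairwise conflict, so at least 6 time slots are needed.
6 time slots suffice: time slot 1 → {History}; time slot 2 → {Chemistry}; time slot 3 → {Statistics, Latin}; time slot 4 → {Algebra}; time slot 5 → {Calculus}; time slot 6 → {Econ}. Each listed conflict is separated.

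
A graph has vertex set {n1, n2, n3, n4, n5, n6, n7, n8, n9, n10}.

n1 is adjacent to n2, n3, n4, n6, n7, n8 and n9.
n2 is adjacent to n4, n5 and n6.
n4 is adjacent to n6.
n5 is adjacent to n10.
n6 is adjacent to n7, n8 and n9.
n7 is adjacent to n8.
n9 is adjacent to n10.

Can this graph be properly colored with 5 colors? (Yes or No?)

Yes

The chromatic number is 4. n1, n6, n7, n8 form a clique, so at least 4 colors are needed.
4 colors suffice: color 1 → {n1, n10}; color 2 → {n3, n5, n6}; color 3 → {n2, n7, n9}; color 4 → {n4, n8}.
Since 5 ≥ 4, a proper 5-coloring certainly exists.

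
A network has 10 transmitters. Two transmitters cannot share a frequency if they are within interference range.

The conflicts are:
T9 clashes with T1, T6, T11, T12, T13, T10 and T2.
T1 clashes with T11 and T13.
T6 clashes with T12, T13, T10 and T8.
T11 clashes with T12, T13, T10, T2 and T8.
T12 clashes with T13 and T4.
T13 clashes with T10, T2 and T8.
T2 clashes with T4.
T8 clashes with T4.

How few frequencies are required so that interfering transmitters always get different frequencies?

4

T9, T11, T13, T10 pairwise conflict, so at least 4 frequencies are needed.
Using 4 frequencies: T9=2, T1=4, T6=3, T11=3, T12=4, T13=1, T10=4, T2=4, T8=2, T4=1. Every pair that conflicts lands in different frequencies.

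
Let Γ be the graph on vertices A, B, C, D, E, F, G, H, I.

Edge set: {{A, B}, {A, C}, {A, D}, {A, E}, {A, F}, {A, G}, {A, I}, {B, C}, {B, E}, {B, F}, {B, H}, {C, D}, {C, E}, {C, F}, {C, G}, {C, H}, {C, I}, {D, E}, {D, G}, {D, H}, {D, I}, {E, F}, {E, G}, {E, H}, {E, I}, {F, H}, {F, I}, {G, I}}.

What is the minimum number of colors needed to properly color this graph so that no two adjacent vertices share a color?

A, C, D, E, G, I are mutually adjacent (a clique of size 6), so at least 6 colors are needed.
6 colors suffice: color 1 → {C}; color 2 → {E}; color 3 → {A, H}; color 4 → {D, F}; color 5 → {B, I}; color 6 → {G}. No two adjacent vertices share a color.

6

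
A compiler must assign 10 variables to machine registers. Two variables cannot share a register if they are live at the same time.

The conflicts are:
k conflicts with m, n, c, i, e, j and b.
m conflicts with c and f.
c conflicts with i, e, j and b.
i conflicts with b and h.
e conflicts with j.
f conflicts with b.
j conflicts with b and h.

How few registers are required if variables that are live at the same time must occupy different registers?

k, c, e, j are mutually in conflict, so at least 4 registers are needed.
4 registers suffice: register 1 → {k, f, h}; register 2 → {n, c}; register 3 → {m, i, j}; register 4 → {e, b}. Each listed conflict is separated.

4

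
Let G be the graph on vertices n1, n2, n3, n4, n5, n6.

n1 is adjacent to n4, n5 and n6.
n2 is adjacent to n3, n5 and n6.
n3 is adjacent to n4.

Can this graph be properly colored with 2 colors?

No

The cycle n3-n2-n6-n1-n4-n3 has odd length 5, so it cannot be 2-colored; at least 3 colors are needed.
So 2 colors are not enough.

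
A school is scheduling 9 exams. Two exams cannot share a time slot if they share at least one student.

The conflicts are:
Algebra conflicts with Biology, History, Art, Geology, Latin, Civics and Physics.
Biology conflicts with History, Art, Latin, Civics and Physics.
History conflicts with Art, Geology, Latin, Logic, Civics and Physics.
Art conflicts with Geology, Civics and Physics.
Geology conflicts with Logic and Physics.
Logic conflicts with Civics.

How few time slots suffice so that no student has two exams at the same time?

Algebra, History, Art, Geology, Physics all conflict with each other, so at least 5 time slots are needed.
Using 5 time slots: Algebra=2, Biology=3, History=1, Art=4, Geology=3, Latin=4, Logic=2, Civics=5, Physics=5. No two conflicting exams share a time slot.

5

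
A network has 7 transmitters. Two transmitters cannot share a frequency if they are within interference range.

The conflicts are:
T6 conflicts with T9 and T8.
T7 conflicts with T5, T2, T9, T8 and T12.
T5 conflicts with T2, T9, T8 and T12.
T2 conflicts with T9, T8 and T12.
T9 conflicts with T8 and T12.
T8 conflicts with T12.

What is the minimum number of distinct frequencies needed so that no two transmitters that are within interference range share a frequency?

T7, T5, T2, T9, T8, T12 are mutually in conflict, so at least 6 frequencies are needed.
A valid assignment using 6 frequencies: T6=3, T7=3, T5=4, T2=5, T9=2, T8=1, T12=6. No two conflicting transmitters share a frequency.

6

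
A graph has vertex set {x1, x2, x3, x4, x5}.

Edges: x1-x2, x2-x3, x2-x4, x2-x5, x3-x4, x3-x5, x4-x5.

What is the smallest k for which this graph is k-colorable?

4

x2, x3, x4, x5 are pairwise adjacent (a clique of size 4), so at least 4 colors are needed.
4 colors suffice: color red → {x2}; color blue → {x1, x5}; color green → {x4}; color yellow → {x3}. No two adjacent vertices share a color.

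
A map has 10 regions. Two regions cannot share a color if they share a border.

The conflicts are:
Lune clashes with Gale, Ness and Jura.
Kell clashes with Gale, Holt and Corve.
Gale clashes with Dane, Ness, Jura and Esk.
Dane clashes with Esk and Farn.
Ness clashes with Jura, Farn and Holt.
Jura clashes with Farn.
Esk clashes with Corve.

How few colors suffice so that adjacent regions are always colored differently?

4

Lune, Gale, Ness, Jura are mutually in conflict, so at least 4 colors are needed.
4 colors suffice: color 1 → {Gale, Farn, Holt, Corve}; color 2 → {Kell, Dane, Ness}; color 3 → {Jura, Esk}; color 4 → {Lune}. No two conflicting regions share a color.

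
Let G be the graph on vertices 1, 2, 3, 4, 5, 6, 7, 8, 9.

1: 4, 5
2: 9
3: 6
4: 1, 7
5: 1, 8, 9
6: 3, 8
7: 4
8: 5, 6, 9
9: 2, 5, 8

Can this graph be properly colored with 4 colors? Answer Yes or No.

Yes

The chromatic number is 3. 5, 8, 9 are pairwise adjacent, so at least 3 colors are needed.
3 colors suffice: color red → {2, 4, 5, 6}; color blue → {1, 3, 7, 9}; color green → {8}.
Since 4 ≥ 3, a proper 4-coloring certainly exists.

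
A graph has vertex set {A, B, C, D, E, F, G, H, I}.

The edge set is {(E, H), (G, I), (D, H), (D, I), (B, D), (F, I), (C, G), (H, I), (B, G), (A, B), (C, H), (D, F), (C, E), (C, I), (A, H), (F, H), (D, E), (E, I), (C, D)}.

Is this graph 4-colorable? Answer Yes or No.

No

C, D, E, H, I form a clique, so at least 5 colors are needed.
So 4 colors are not enough.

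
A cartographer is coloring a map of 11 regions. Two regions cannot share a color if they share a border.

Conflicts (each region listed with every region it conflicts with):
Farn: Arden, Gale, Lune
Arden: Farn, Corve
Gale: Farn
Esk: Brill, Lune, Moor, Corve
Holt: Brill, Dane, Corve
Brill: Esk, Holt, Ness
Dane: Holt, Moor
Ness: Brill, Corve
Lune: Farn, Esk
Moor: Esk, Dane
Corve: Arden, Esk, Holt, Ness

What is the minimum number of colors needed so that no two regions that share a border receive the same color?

The cycle Moor-Esk-Brill-Holt-Dane-Moor has odd length 5, so it cannot be 2-colored; at least 3 colors are needed.
3 colors suffice: color 1 → {Farn, Brill, Dane, Corve}; color 2 → {Arden, Gale, Esk, Holt, Ness}; color 3 → {Lune, Moor}. Every pair that conflicts lands in different colors.

3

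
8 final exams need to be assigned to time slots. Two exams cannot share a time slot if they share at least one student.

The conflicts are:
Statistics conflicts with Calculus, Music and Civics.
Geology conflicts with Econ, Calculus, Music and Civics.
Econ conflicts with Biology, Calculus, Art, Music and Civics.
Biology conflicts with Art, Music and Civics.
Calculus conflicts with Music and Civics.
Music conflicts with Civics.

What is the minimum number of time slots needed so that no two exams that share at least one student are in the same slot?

5

Geology, Econ, Calculus, Music, Civics all conflict with each other, so at least 5 time slots are needed.
A valid assignment using 5 time slots: Statistics=2, Geology=5, Econ=2, Biology=4, Calculus=4, Art=1, Music=1, Civics=3. No two conflicting exams share a time slot.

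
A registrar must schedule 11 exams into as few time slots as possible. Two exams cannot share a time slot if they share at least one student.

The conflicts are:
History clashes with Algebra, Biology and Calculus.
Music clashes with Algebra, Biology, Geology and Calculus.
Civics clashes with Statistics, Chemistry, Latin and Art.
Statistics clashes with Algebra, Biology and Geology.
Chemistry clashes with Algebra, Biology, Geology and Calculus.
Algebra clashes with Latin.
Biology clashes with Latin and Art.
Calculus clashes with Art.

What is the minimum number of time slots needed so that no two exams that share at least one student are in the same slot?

2

Civics and Statistics conflict, so at least 2 time slots are needed.
2 time slots suffice: time slot 1 → {Civics, Algebra, Biology, Geology, Calculus}; time slot 2 → {History, Music, Statistics, Chemistry, Latin, Art}. Every pair that conflicts lands in different time slots.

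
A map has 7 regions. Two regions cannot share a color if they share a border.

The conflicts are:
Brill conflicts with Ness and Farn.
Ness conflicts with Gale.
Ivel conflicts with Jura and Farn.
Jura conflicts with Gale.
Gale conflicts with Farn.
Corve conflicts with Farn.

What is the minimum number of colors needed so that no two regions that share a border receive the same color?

Ness and Gale conflict, so at least 2 colors are needed.
A valid assignment using 2 colors: Brill=2, Ness=1, Ivel=2, Jura=1, Gale=2, Corve=2, Farn=1. Each listed conflict is separated.

2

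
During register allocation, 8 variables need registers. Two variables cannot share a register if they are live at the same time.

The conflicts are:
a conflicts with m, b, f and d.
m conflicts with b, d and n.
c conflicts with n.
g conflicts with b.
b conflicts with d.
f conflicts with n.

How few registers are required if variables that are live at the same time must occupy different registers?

a, m, b, d all conflict with each other, so at least 4 registers are needed.
4 registers suffice: register 1 → {b, n}; register 2 → {m, c, g, f}; register 3 → {a}; register 4 → {d}. Each listed conflict is separated.

4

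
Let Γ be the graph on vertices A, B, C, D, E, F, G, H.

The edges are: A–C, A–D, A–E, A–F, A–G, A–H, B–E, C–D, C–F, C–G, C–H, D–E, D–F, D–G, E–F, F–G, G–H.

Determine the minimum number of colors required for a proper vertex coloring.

5

A, C, D, F, G are mutually adjacent (a clique of size 5), so at least 5 colors are needed.
5 colors suffice: color red → {A, B}; color blue → {C, E}; color green → {F, H}; color yellow → {G}; color purple → {D}. Every edge joins two different colors.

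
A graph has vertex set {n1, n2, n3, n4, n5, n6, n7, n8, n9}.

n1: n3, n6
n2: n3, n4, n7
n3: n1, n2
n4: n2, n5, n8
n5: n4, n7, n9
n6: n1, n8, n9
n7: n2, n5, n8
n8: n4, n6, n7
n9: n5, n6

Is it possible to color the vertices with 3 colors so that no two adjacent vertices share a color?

Yes

The chromatic number is 3. The cycle n7-n8-n6-n9-n5-n7 has odd length 5, so it cannot be 2-colored; at least 3 colors are needed.
3 colors suffice: color 1 → {n3, n4, n6, n7}; color 2 → {n1, n2, n5, n8}; color 3 → {n9}.
That is already a proper 3-coloring.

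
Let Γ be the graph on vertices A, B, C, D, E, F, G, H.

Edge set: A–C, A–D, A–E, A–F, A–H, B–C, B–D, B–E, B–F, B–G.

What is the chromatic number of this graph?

2

B and G are adjacent, so at least 2 colors are needed.
2 colors suffice: A=red, B=red, C=blue, D=blue, E=blue, F=blue, G=blue, H=blue. No two adjacent vertices share a color.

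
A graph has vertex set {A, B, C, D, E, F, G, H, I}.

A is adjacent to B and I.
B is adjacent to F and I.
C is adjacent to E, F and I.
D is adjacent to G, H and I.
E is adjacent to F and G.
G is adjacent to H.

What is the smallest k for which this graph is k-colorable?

C, E, F are pairwise adjacent, so at least 3 colors are needed.
3 colors suffice: color 1 → {F, G, I}; color 2 → {B, D, E}; color 3 → {A, C, H}. No two adjacent vertices share a color.

3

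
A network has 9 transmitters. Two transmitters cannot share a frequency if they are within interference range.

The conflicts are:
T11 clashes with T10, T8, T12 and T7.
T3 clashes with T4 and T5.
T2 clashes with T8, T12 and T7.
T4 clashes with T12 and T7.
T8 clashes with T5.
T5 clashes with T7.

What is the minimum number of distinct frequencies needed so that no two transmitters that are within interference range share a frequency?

2

T4 and T7 conflict, so at least 2 frequencies are needed.
Using 2 frequencies: T11=2, T3=1, T2=2, T4=2, T10=1, T8=1, T12=1, T5=2, T7=1. Each listed conflict is separated.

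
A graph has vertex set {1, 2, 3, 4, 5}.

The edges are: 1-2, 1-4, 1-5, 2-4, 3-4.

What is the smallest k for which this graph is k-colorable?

3

1, 2, 4 are mutually adjacent, so at least 3 colors are needed.
3 colors suffice: color a → {4, 5}; color b → {1, 3}; color c → {2}. Every edge joins two different colors.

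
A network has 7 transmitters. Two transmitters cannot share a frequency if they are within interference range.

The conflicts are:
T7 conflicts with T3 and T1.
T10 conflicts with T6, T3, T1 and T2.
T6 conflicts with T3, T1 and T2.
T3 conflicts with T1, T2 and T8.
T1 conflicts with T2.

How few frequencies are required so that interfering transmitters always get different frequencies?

5

T10, T6, T3, T1, T2 pairwise conflict, so at least 5 frequencies are needed.
A valid assignment using 5 frequencies: T7=3, T10=3, T6=4, T3=1, T1=2, T2=5, T8=2. No two conflicting transmitters share a frequency.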